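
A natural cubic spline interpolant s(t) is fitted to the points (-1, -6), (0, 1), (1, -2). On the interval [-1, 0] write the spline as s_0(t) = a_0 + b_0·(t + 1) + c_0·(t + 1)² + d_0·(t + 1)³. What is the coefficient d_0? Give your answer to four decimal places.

With m_i denoting the second derivative at x_i, h_i = 1, 1, and Δ_i = (y_(i+1) − y_i)/h_i = 7, -3:
  1·m_0 + 4·m_1 + 1·m_2 = 6(Δ_1 - Δ_0) = -60
Natural end conditions: m_0 = m_2 = 0.
Solving: m_0 = 0, m_1 = -15, m_2 = 0.
On [-1, 0], with s_0(t) = a_0 + b_0·(t + 1) + c_0·(t + 1)² + d_0·(t + 1)³: c_0 = m_0/2 = 0, d_0 = (m_1 - m_0)/(6h_0) = -5/2, b_0 = Δ_0 - h_0(2m_0 + m_1)/6 = 19/2.

-2.5000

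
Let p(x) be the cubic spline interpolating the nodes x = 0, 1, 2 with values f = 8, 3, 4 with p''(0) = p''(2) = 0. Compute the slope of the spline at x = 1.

With σ_i denoting the second derivative at x_i, h_i = 1, 1, and Δ_i = (y_(i+1) − y_i)/h_i = -5, 1:
  1·σ_0 + 4·σ_1 + 1·σ_2 = 6(Δ_1 - Δ_0) = 36
Natural end conditions: σ_0 = σ_2 = 0.
Solving: σ_0 = 0, σ_1 = 9, σ_2 = 0.
On [1, 2], p'(x) = b_1 + 2c_1·(x - 1) + 3d_1·(x - 1)² with b_1 = Δ_1 - h_1(2σ_1 + σ_2)/6 = -2, c_1 = σ_1/2 = 9/2, d_1 = (σ_2 - σ_1)/(6h_1) = -3/2. So p'(1) = -2.

-2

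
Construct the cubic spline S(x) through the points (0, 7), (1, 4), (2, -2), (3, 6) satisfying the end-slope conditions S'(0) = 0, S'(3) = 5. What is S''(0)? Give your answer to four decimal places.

-3.4667

With m_i denoting the second derivative at x_i, h_i = 1, 1, 1, and Δ_i = (y_(i+1) − y_i)/h_i = -3, -6, 8:
  1·m_0 + 4·m_1 + 1·m_2 = 6(Δ_1 - Δ_0) = -18
  1·m_1 + 4·m_2 + 1·m_3 = 6(Δ_2 - Δ_1) = 84
Clamped end conditions give two more equations: 2h_0·m_0 + h_0·m_1 = 6(Δ_0 - S'(0)) = -18 and h_2·m_2 + 2h_2·m_3 = 6(S'(3) - Δ_2) = -18.
Forward elimination and back-substitution give m_0 = -52/15, m_1 = -166/15, m_2 = 446/15, m_3 = -358/15.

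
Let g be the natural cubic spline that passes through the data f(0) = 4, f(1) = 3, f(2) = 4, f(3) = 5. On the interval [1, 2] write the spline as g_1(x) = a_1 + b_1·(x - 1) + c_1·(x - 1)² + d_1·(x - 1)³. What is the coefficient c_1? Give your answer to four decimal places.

Let M_i = g''(x_i). Step sizes h_i = 1, 1, 1; slopes of the chords Δ_i = (y_(i+1) - y_i)/h_i = -1, 1, 1.
  1·M_0 + 4·M_1 + 1·M_2 = 6(Δ_1 - Δ_0) = 12
  1·M_1 + 4·M_2 + 1·M_3 = 6(Δ_2 - Δ_1) = 0
Natural end conditions: M_0 = M_3 = 0.
Solving: M_0 = 0, M_1 = 16/5, M_2 = -4/5, M_3 = 0.
On [1, 2], with g_1(x) = a_1 + b_1·(x - 1) + c_1·(x - 1)² + d_1·(x - 1)³: c_1 = M_1/2 = 8/5, d_1 = (M_2 - M_1)/(6h_1) = -2/3, b_1 = Δ_1 - h_1(2M_1 + M_2)/6 = 1/15.

1.6000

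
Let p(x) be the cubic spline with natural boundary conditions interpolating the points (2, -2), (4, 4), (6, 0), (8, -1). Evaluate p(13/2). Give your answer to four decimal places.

With m_i denoting the second derivative at x_i, h_i = 2, 2, 2, and Δ_i = (y_(i+1) − y_i)/h_i = 3, -2, -1/2:
  2·m_0 + 8·m_1 + 2·m_2 = 6(Δ_1 - Δ_0) = -30
  2·m_1 + 8·m_2 + 2·m_3 = 6(Δ_2 - Δ_1) = 9
Natural end conditions: m_0 = m_3 = 0.
Forward elimination and back-substitution give m_0 = 0, m_1 = -43/10, m_2 = 11/5, m_3 = 0.
On [6, 8], p(x) = 0 - 59/30·(x - 6) + 11/10·(x - 6)² - 11/60·(x - 6)³.
With (x - 6) = 1/2: p(13/2) = -117/160.

-0.7313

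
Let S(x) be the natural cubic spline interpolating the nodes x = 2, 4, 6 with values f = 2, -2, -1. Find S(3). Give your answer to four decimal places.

Put σ_i = S'' at the i-th knot. Here h = (2, 2) and Δ = (-2, 1/2), so the interior equations h_(i-1)·σ_(i-1) + 2(h_(i-1)+h_i)·σ_i + h_i·σ_(i+1) = 6(Δ_i − Δ_(i-1)) read
  2·σ_0 + 8·σ_1 + 2·σ_2 = 6(Δ_1 - Δ_0) = 15
Natural end conditions: σ_0 = σ_2 = 0.
Forward elimination and back-substitution give σ_0 = 0, σ_1 = 15/8, σ_2 = 0.
On [2, 4], S(x) = 2 - 21/8·(x - 2) + 0·(x - 2)² + 5/32·(x - 2)³.
With (x - 2) = 1: S(3) = -15/32.

-0.4688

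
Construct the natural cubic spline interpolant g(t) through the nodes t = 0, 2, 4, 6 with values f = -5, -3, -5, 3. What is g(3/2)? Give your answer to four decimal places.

With M_i denoting the second derivative at x_i, h_i = 2, 2, 2, and Δ_i = (y_(i+1) − y_i)/h_i = 1, -1, 4:
  2·M_0 + 8·M_1 + 2·M_2 = 6(Δ_1 - Δ_0) = -12
  2·M_1 + 8·M_2 + 2·M_3 = 6(Δ_2 - Δ_1) = 30
Natural end conditions: M_0 = M_3 = 0.
Solving the tridiagonal system: M_0 = 0, M_1 = -13/5, M_2 = 22/5, M_3 = 0.
On [0, 2], g(t) = -5 + 28/15·t + 0·t² - 13/60·t³.
With t = 3/2: g(3/2) = -469/160.

-2.9313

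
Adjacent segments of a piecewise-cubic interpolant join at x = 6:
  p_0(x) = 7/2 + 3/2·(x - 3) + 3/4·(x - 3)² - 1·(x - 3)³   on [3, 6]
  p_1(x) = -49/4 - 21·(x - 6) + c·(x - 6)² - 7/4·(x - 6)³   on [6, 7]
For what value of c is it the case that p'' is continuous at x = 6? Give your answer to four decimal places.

-8.2500

p_0''(x) = 3/2 - 6·(x - 3), so p_0''(6) = -33/2. On the right, p_1''(6) = 2c, so c = -33/4.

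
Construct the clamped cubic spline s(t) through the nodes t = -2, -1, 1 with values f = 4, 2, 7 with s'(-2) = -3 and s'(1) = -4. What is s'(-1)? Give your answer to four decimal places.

With M_i denoting the second derivative at x_i, h_i = 1, 2, and Δ_i = (y_(i+1) − y_i)/h_i = -2, 5/2:
  1·M_0 + 6·M_1 + 2·M_2 = 6(Δ_1 - Δ_0) = 27
Clamped end conditions give two more equations: 2h_0·M_0 + h_0·M_1 = 6(Δ_0 - s'(-2)) = 6 and h_1·M_1 + 2h_1·M_2 = 6(s'(1) - Δ_1) = -39.
Solving the tridiagonal system: M_0 = -11/6, M_1 = 29/3, M_2 = -175/12.
On [-1, 1], s'(t) = b_1 + 2c_1·(t + 1) + 3d_1·(t + 1)² with b_1 = Δ_1 - h_1(2M_1 + M_2)/6 = 11/12, c_1 = M_1/2 = 29/6, d_1 = (M_2 - M_1)/(6h_1) = -97/48. So s'(-1) = 11/12.

0.9167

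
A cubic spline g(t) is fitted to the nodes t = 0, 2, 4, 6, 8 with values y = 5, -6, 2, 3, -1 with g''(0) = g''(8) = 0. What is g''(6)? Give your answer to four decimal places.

-0.7500

Write m_i for g''(x_i). With h_i = 2, 2, 2, 2 and divided differences Δ_i = -11/2, 4, 1/2, -2, the continuity of g' gives the tridiagonal system
  2·m_0 + 8·m_1 + 2·m_2 = 6(Δ_1 - Δ_0) = 57
  2·m_1 + 8·m_2 + 2·m_3 = 6(Δ_2 - Δ_1) = -21
  2·m_2 + 8·m_3 + 2·m_4 = 6(Δ_3 - Δ_2) = -15
Natural end conditions: m_0 = m_4 = 0.
Hence m_0 = 0, m_1 = 33/4, m_2 = -9/2, m_3 = -3/4, m_4 = 0.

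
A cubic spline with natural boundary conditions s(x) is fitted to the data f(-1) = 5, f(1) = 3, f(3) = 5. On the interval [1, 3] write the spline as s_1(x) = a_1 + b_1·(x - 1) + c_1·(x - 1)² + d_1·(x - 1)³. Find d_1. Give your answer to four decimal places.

-0.1250

Let M_i = s''(x_i). Step sizes h_i = 2, 2; slopes of the chords Δ_i = (y_(i+1) - y_i)/h_i = -1, 1.
  2·M_0 + 8·M_1 + 2·M_2 = 6(Δ_1 - Δ_0) = 12
Natural end conditions: M_0 = M_2 = 0.
Solving the tridiagonal system: M_0 = 0, M_1 = 3/2, M_2 = 0.
On [1, 3], with s_1(x) = a_1 + b_1·(x - 1) + c_1·(x - 1)² + d_1·(x - 1)³: c_1 = M_1/2 = 3/4, d_1 = (M_2 - M_1)/(6h_1) = -1/8, b_1 = Δ_1 - h_1(2M_1 + M_2)/6 = 0.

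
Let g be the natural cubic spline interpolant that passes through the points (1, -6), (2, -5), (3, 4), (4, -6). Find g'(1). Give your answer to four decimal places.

Write M_i for g''(x_i). With h_i = 1, 1, 1 and divided differences Δ_i = 1, 9, -10, the continuity of g' gives the tridiagonal system
  1·M_0 + 4·M_1 + 1·M_2 = 6(Δ_1 - Δ_0) = 48
  1·M_1 + 4·M_2 + 1·M_3 = 6(Δ_2 - Δ_1) = -114
Natural end conditions: M_0 = M_3 = 0.
Hence M_0 = 0, M_1 = 102/5, M_2 = -168/5, M_3 = 0.
On [1, 2], g'(t) = b_0 + 2c_0·(t - 1) + 3d_0·(t - 1)² with b_0 = Δ_0 - h_0(2M_0 + M_1)/6 = -12/5, c_0 = M_0/2 = 0, d_0 = (M_1 - M_0)/(6h_0) = 17/5. So g'(1) = -12/5.

-2.4000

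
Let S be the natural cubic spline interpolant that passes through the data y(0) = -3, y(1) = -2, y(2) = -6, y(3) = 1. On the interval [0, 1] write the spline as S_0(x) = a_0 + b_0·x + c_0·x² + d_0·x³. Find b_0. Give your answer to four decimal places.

3.0667

With σ_i denoting the second derivative at x_i, h_i = 1, 1, 1, and Δ_i = (y_(i+1) − y_i)/h_i = 1, -4, 7:
  1·σ_0 + 4·σ_1 + 1·σ_2 = 6(Δ_1 - Δ_0) = -30
  1·σ_1 + 4·σ_2 + 1·σ_3 = 6(Δ_2 - Δ_1) = 66
Natural end conditions: σ_0 = σ_3 = 0.
Solving: σ_0 = 0, σ_1 = -62/5, σ_2 = 98/5, σ_3 = 0.
On [0, 1], with S_0(x) = a_0 + b_0·x + c_0·x² + d_0·x³: c_0 = σ_0/2 = 0, d_0 = (σ_1 - σ_0)/(6h_0) = -31/15, b_0 = Δ_0 - h_0(2σ_0 + σ_1)/6 = 46/15.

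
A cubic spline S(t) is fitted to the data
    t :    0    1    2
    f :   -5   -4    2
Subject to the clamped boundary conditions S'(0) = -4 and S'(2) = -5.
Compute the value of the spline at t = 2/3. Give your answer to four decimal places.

Let m_i = S''(x_i). Step sizes h_i = 1, 1; slopes of the chords Δ_i = (y_(i+1) - y_i)/h_i = 1, 6.
  1·m_0 + 4·m_1 + 1·m_2 = 6(Δ_1 - Δ_0) = 30
Clamped end conditions give two more equations: 2h_0·m_0 + h_0·m_1 = 6(Δ_0 - S'(0)) = 30 and h_1·m_1 + 2h_1·m_2 = 6(S'(2) - Δ_1) = -66.
Hence m_0 = 7, m_1 = 16, m_2 = -41.
On [0, 1], S(t) = -5 - 4·t + 7/2·t² + 3/2·t³.
With t = 2/3: S(2/3) = -17/3.

-5.6667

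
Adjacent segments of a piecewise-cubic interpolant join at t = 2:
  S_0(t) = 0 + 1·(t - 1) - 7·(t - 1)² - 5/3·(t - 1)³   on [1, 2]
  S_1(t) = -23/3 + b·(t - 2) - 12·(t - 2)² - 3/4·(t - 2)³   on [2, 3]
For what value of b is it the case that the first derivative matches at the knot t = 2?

S_0'(t) = 1 - 14·(t - 1) - 5·(t - 1)², so S_0'(2) = -18. On the right, S_1'(2) = b, so b = -18.

-18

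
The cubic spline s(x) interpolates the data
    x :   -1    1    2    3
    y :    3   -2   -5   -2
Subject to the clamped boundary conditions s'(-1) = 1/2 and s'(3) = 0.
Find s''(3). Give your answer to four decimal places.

Write M_i for s''(x_i). With h_i = 2, 1, 1 and divided differences Δ_i = -5/2, -3, 3, the continuity of s' gives the tridiagonal system
  2·M_0 + 6·M_1 + 1·M_2 = 6(Δ_1 - Δ_0) = -3
  1·M_1 + 4·M_2 + 1·M_3 = 6(Δ_2 - Δ_1) = 36
Clamped end conditions give two more equations: 2h_0·M_0 + h_0·M_1 = 6(Δ_0 - s'(-1)) = -18 and h_2·M_2 + 2h_2·M_3 = 6(s'(3) - Δ_2) = -18.
Solving: M_0 = -83/22, M_1 = -16/11, M_2 = 146/11, M_3 = -172/11.

-15.6364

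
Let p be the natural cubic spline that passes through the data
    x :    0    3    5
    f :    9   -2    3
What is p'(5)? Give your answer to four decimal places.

3.7333

With M_i denoting the second derivative at x_i, h_i = 3, 2, and Δ_i = (y_(i+1) − y_i)/h_i = -11/3, 5/2:
  3·M_0 + 10·M_1 + 2·M_2 = 6(Δ_1 - Δ_0) = 37
Natural end conditions: M_0 = M_2 = 0.
Forward elimination and back-substitution give M_0 = 0, M_1 = 37/10, M_2 = 0.
On [3, 5], p'(x) = b_1 + 2c_1·(x - 3) + 3d_1·(x - 3)² with b_1 = Δ_1 - h_1(2M_1 + M_2)/6 = 1/30, c_1 = M_1/2 = 37/20, d_1 = (M_2 - M_1)/(6h_1) = -37/120. So p'(5) = 56/15.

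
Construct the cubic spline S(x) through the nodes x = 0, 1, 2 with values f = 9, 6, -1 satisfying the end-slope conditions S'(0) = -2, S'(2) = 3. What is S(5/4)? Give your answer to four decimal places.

Let m_i = S''(x_i). Step sizes h_i = 1, 1; slopes of the chords Δ_i = (y_(i+1) - y_i)/h_i = -3, -7.
  1·m_0 + 4·m_1 + 1·m_2 = 6(Δ_1 - Δ_0) = -24
Clamped end conditions give two more equations: 2h_0·m_0 + h_0·m_1 = 6(Δ_0 - S'(0)) = -6 and h_1·m_1 + 2h_1·m_2 = 6(S'(2) - Δ_1) = 60.
Solving: m_0 = 11/2, m_1 = -17, m_2 = 77/2.
On [1, 2], S(x) = 6 - 31/4·(x - 1) - 17/2·(x - 1)² + 37/4·(x - 1)³.
With (x - 1) = 1/4: S(5/4) = 941/256.

3.6758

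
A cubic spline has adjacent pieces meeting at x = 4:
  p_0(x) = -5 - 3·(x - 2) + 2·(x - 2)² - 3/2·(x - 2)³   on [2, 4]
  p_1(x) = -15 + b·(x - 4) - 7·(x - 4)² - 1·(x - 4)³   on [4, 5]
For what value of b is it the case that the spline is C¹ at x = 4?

-13

p_0'(x) = -3 + 4·(x - 2) - 9/2·(x - 2)², so p_0'(4) = -13. On the right, p_1'(4) = b, so b = -13.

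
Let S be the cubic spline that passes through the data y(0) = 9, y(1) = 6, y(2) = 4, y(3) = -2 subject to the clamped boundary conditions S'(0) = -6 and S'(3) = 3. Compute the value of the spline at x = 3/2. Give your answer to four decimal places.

5.7500

Write σ_i for S''(x_i). With h_i = 1, 1, 1 and divided differences Δ_i = -3, -2, -6, the continuity of S' gives the tridiagonal system
  1·σ_0 + 4·σ_1 + 1·σ_2 = 6(Δ_1 - Δ_0) = 6
  1·σ_1 + 4·σ_2 + 1·σ_3 = 6(Δ_2 - Δ_1) = -24
Clamped end conditions give two more equations: 2h_0·σ_0 + h_0·σ_1 = 6(Δ_0 - S'(0)) = 18 and h_2·σ_2 + 2h_2·σ_3 = 6(S'(3) - Δ_2) = 54.
Hence σ_0 = 36/5, σ_1 = 18/5, σ_2 = -78/5, σ_3 = 174/5.
On [1, 2], S(x) = 6 - 3/5·(x - 1) + 9/5·(x - 1)² - 16/5·(x - 1)³.
With (x - 1) = 1/2: S(3/2) = 23/4.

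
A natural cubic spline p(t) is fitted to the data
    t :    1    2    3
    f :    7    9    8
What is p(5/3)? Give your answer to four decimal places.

8.6111

Let M_i = p''(x_i). Step sizes h_i = 1, 1; slopes of the chords Δ_i = (y_(i+1) - y_i)/h_i = 2, -1.
  1·M_0 + 4·M_1 + 1·M_2 = 6(Δ_1 - Δ_0) = -18
Natural end conditions: M_0 = M_2 = 0.
Hence M_0 = 0, M_1 = -9/2, M_2 = 0.
On [1, 2], p(t) = 7 + 11/4·(t - 1) + 0·(t - 1)² - 3/4·(t - 1)³.
With (t - 1) = 2/3: p(5/3) = 155/18.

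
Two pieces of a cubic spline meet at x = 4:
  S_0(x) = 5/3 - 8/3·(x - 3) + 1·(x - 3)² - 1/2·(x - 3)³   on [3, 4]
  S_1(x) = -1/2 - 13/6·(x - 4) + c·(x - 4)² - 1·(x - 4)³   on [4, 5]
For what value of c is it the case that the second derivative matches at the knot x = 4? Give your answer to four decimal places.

S_0''(x) = 2 - 3·(x - 3), so S_0''(4) = -1. On the right, S_1''(4) = 2c, so c = -1/2.

-0.5000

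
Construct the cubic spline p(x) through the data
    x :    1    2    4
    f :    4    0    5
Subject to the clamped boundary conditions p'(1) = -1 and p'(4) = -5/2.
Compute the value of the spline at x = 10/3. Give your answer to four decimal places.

Write M_i for p''(x_i). With h_i = 1, 2 and divided differences Δ_i = -4, 5/2, the continuity of p' gives the tridiagonal system
  1·M_0 + 6·M_1 + 2·M_2 = 6(Δ_1 - Δ_0) = 39
Clamped end conditions give two more equations: 2h_0·M_0 + h_0·M_1 = 6(Δ_0 - p'(1)) = -18 and h_1·M_1 + 2h_1·M_2 = 6(p'(4) - Δ_1) = -30.
Solving the tridiagonal system: M_0 = -16, M_1 = 14, M_2 = -29/2.
On [2, 4], p(x) = 0 - 2·(x - 2) + 7·(x - 2)² - 19/8·(x - 2)³.
With (x - 2) = 4/3: p(10/3) = 112/27.

4.1481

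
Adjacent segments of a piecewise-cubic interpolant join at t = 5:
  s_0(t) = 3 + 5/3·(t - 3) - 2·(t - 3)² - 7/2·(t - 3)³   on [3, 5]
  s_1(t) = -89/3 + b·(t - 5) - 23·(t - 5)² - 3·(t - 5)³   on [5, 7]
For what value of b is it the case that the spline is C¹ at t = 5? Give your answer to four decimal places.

-48.3333

s_0'(t) = 5/3 - 4·(t - 3) - 21/2·(t - 3)², so s_0'(5) = -145/3. On the right, s_1'(5) = b, so b = -145/3.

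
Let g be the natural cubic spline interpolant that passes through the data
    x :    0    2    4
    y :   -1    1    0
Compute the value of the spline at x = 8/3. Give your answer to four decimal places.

0.9444

Let M_i = g''(x_i). Step sizes h_i = 2, 2; slopes of the chords Δ_i = (y_(i+1) - y_i)/h_i = 1, -1/2.
  2·M_0 + 8·M_1 + 2·M_2 = 6(Δ_1 - Δ_0) = -9
Natural end conditions: M_0 = M_2 = 0.
Hence M_0 = 0, M_1 = -9/8, M_2 = 0.
On [2, 4], g(x) = 1 + 1/4·(x - 2) - 9/16·(x - 2)² + 3/32·(x - 2)³.
With (x - 2) = 2/3: g(8/3) = 17/18.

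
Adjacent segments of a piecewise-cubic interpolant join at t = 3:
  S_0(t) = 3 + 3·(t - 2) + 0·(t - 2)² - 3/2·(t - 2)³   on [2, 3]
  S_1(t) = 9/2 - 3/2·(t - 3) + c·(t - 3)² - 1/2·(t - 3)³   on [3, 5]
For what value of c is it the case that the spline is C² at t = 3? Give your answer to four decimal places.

S_0''(t) = 0 - 9·(t - 2), so S_0''(3) = -9. On the right, S_1''(3) = 2c, so c = -9/2.

-4.5000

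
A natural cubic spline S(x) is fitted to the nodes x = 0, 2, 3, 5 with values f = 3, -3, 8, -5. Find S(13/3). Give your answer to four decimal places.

Put m_i = S'' at the i-th knot. Here h = (2, 1, 2) and Δ = (-3, 11, -13/2), so the interior equations h_(i-1)·m_(i-1) + 2(h_(i-1)+h_i)·m_i + h_i·m_(i+1) = 6(Δ_i − Δ_(i-1)) read
  2·m_0 + 6·m_1 + 1·m_2 = 6(Δ_1 - Δ_0) = 84
  1·m_1 + 6·m_2 + 2·m_3 = 6(Δ_2 - Δ_1) = -105
Natural end conditions: m_0 = m_3 = 0.
Hence m_0 = 0, m_1 = 87/5, m_2 = -102/5, m_3 = 0.
On [3, 5], S(x) = 8 + 71/10·(x - 3) - 51/5·(x - 3)² + 17/10·(x - 3)³.
With (x - 3) = 4/3: S(13/3) = 454/135.

3.3630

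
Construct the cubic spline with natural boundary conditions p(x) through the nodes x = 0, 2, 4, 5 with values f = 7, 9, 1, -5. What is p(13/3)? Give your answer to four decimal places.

-0.9495

With σ_i denoting the second derivative at x_i, h_i = 2, 2, 1, and Δ_i = (y_(i+1) − y_i)/h_i = 1, -4, -6:
  2·σ_0 + 8·σ_1 + 2·σ_2 = 6(Δ_1 - Δ_0) = -30
  2·σ_1 + 6·σ_2 + 1·σ_3 = 6(Δ_2 - Δ_1) = -12
Natural end conditions: σ_0 = σ_3 = 0.
Hence σ_0 = 0, σ_1 = -39/11, σ_2 = -9/11, σ_3 = 0.
On [4, 5], p(x) = 1 - 63/11·(x - 4) - 9/22·(x - 4)² + 3/22·(x - 4)³.
With (x - 4) = 1/3: p(13/3) = -94/99.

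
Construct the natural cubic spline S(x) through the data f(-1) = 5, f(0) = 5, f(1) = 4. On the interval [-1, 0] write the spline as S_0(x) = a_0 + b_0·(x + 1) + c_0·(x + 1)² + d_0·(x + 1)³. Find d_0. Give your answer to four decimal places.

-0.2500

Let σ_i = S''(x_i). Step sizes h_i = 1, 1; slopes of the chords Δ_i = (y_(i+1) - y_i)/h_i = 0, -1.
  1·σ_0 + 4·σ_1 + 1·σ_2 = 6(Δ_1 - Δ_0) = -6
Natural end conditions: σ_0 = σ_2 = 0.
Forward elimination and back-substitution give σ_0 = 0, σ_1 = -3/2, σ_2 = 0.
On [-1, 0], with S_0(x) = a_0 + b_0·(x + 1) + c_0·(x + 1)² + d_0·(x + 1)³: c_0 = σ_0/2 = 0, d_0 = (σ_1 - σ_0)/(6h_0) = -1/4, b_0 = Δ_0 - h_0(2σ_0 + σ_1)/6 = 1/4.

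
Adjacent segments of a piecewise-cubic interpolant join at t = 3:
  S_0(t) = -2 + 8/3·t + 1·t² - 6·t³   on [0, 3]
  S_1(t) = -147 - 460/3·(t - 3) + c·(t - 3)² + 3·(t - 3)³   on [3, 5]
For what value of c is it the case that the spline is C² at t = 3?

S_0''(t) = 2 - 36·t, so S_0''(3) = -106. On the right, S_1''(3) = 2c, so c = -53.

-53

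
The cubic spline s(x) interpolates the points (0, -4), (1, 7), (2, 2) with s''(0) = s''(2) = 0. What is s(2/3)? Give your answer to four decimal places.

4.8148

Write M_i for s''(x_i). With h_i = 1, 1 and divided differences Δ_i = 11, -5, the continuity of s' gives the tridiagonal system
  1·M_0 + 4·M_1 + 1·M_2 = 6(Δ_1 - Δ_0) = -96
Natural end conditions: M_0 = M_2 = 0.
Solving the tridiagonal system: M_0 = 0, M_1 = -24, M_2 = 0.
On [0, 1], s(x) = -4 + 15·x + 0·x² - 4·x³.
With x = 2/3: s(2/3) = 130/27.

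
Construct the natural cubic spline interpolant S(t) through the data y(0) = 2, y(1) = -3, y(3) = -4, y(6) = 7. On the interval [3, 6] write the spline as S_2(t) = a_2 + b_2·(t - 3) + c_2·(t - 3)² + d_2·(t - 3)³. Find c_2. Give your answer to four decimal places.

Put σ_i = S'' at the i-th knot. Here h = (1, 2, 3) and Δ = (-5, -1/2, 11/3), so the interior equations h_(i-1)·σ_(i-1) + 2(h_(i-1)+h_i)·σ_i + h_i·σ_(i+1) = 6(Δ_i − Δ_(i-1)) read
  1·σ_0 + 6·σ_1 + 2·σ_2 = 6(Δ_1 - Δ_0) = 27
  2·σ_1 + 10·σ_2 + 3·σ_3 = 6(Δ_2 - Δ_1) = 25
Natural end conditions: σ_0 = σ_3 = 0.
Hence σ_0 = 0, σ_1 = 55/14, σ_2 = 12/7, σ_3 = 0.
On [3, 6], with S_2(t) = a_2 + b_2·(t - 3) + c_2·(t - 3)² + d_2·(t - 3)³: c_2 = σ_2/2 = 6/7, d_2 = (σ_3 - σ_2)/(6h_2) = -2/21, b_2 = Δ_2 - h_2(2σ_2 + σ_3)/6 = 41/21.

0.8571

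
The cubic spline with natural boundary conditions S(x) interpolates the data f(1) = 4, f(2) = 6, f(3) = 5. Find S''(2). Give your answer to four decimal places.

-4.5000

Let m_i = S''(x_i). Step sizes h_i = 1, 1; slopes of the chords Δ_i = (y_(i+1) - y_i)/h_i = 2, -1.
  1·m_0 + 4·m_1 + 1·m_2 = 6(Δ_1 - Δ_0) = -18
Natural end conditions: m_0 = m_2 = 0.
Solving the tridiagonal system: m_0 = 0, m_1 = -9/2, m_2 = 0.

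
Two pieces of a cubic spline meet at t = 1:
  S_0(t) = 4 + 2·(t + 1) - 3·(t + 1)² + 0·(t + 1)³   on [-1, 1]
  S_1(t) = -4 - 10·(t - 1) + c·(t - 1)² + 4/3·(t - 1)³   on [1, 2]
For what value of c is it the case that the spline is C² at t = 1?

-3

S_0''(t) = -6 + 0·(t + 1), so S_0''(1) = -6. On the right, S_1''(1) = 2c, so c = -3.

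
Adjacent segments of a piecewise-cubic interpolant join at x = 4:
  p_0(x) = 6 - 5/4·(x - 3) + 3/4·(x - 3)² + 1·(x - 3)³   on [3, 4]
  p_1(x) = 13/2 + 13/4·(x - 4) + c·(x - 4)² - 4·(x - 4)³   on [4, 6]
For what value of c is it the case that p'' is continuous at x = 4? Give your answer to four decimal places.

p_0''(x) = 3/2 + 6·(x - 3), so p_0''(4) = 15/2. On the right, p_1''(4) = 2c, so c = 15/4.

3.7500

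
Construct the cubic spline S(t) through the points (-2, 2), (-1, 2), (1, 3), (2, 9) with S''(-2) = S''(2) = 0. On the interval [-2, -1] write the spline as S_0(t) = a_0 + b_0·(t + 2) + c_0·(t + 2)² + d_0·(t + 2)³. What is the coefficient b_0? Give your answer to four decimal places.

Let σ_i = S''(x_i). Step sizes h_i = 1, 2, 1; slopes of the chords Δ_i = (y_(i+1) - y_i)/h_i = 0, 1/2, 6.
  1·σ_0 + 6·σ_1 + 2·σ_2 = 6(Δ_1 - Δ_0) = 3
  2·σ_1 + 6·σ_2 + 1·σ_3 = 6(Δ_2 - Δ_1) = 33
Natural end conditions: σ_0 = σ_3 = 0.
Solving: σ_0 = 0, σ_1 = -3/2, σ_2 = 6, σ_3 = 0.
On [-2, -1], with S_0(t) = a_0 + b_0·(t + 2) + c_0·(t + 2)² + d_0·(t + 2)³: c_0 = σ_0/2 = 0, d_0 = (σ_1 - σ_0)/(6h_0) = -1/4, b_0 = Δ_0 - h_0(2σ_0 + σ_1)/6 = 1/4.

0.2500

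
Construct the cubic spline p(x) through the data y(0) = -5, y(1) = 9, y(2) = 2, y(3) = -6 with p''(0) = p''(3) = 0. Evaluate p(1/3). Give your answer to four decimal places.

Let σ_i = p''(x_i). Step sizes h_i = 1, 1, 1; slopes of the chords Δ_i = (y_(i+1) - y_i)/h_i = 14, -7, -8.
  1·σ_0 + 4·σ_1 + 1·σ_2 = 6(Δ_1 - Δ_0) = -126
  1·σ_1 + 4·σ_2 + 1·σ_3 = 6(Δ_2 - Δ_1) = -6
Natural end conditions: σ_0 = σ_3 = 0.
Solving the tridiagonal system: σ_0 = 0, σ_1 = -166/5, σ_2 = 34/5, σ_3 = 0.
On [0, 1], p(x) = -5 + 293/15·x + 0·x² - 83/15·x³.
With x = 1/3: p(1/3) = 529/405.

1.3062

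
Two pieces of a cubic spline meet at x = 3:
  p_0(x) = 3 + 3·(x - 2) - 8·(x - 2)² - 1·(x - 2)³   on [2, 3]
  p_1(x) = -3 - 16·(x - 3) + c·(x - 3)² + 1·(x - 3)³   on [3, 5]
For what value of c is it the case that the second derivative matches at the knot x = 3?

-11

p_0''(x) = -16 - 6·(x - 2), so p_0''(3) = -22. On the right, p_1''(3) = 2c, so c = -11.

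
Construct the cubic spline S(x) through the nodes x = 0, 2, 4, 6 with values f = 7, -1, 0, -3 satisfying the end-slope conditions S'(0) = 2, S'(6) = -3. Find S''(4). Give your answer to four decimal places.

With σ_i denoting the second derivative at x_i, h_i = 2, 2, 2, and Δ_i = (y_(i+1) − y_i)/h_i = -4, 1/2, -3/2:
  2·σ_0 + 8·σ_1 + 2·σ_2 = 6(Δ_1 - Δ_0) = 27
  2·σ_1 + 8·σ_2 + 2·σ_3 = 6(Δ_2 - Δ_1) = -12
Clamped end conditions give two more equations: 2h_0·σ_0 + h_0·σ_1 = 6(Δ_0 - S'(0)) = -36 and h_2·σ_2 + 2h_2·σ_3 = 6(S'(6) - Δ_2) = -9.
Hence σ_0 = -38/3, σ_1 = 22/3, σ_2 = -19/6, σ_3 = -2/3.

-3.1667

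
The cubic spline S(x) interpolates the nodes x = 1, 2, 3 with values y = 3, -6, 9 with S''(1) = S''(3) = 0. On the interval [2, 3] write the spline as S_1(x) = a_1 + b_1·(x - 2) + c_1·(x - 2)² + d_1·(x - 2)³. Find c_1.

Write m_i for S''(x_i). With h_i = 1, 1 and divided differences Δ_i = -9, 15, the continuity of S' gives the tridiagonal system
  1·m_0 + 4·m_1 + 1·m_2 = 6(Δ_1 - Δ_0) = 144
Natural end conditions: m_0 = m_2 = 0.
Solving: m_0 = 0, m_1 = 36, m_2 = 0.
On [2, 3], with S_1(x) = a_1 + b_1·(x - 2) + c_1·(x - 2)² + d_1·(x - 2)³: c_1 = m_1/2 = 18, d_1 = (m_2 - m_1)/(6h_1) = -6, b_1 = Δ_1 - h_1(2m_1 + m_2)/6 = 3.

18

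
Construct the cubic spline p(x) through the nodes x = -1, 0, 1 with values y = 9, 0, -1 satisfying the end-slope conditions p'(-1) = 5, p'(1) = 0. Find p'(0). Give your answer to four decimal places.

Let m_i = p''(x_i). Step sizes h_i = 1, 1; slopes of the chords Δ_i = (y_(i+1) - y_i)/h_i = -9, -1.
  1·m_0 + 4·m_1 + 1·m_2 = 6(Δ_1 - Δ_0) = 48
Clamped end conditions give two more equations: 2h_0·m_0 + h_0·m_1 = 6(Δ_0 - p'(-1)) = -84 and h_1·m_1 + 2h_1·m_2 = 6(p'(1) - Δ_1) = 6.
Forward elimination and back-substitution give m_0 = -113/2, m_1 = 29, m_2 = -23/2.
On [0, 1], p'(x) = b_1 + 2c_1·x + 3d_1·x² with b_1 = Δ_1 - h_1(2m_1 + m_2)/6 = -35/4, c_1 = m_1/2 = 29/2, d_1 = (m_2 - m_1)/(6h_1) = -27/4. So p'(0) = -35/4.

-8.7500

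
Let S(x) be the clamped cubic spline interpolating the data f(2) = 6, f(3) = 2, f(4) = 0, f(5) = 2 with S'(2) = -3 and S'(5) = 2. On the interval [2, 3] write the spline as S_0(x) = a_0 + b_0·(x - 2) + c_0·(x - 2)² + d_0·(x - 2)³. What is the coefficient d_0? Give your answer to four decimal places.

1.1333

Let M_i = S''(x_i). Step sizes h_i = 1, 1, 1; slopes of the chords Δ_i = (y_(i+1) - y_i)/h_i = -4, -2, 2.
  1·M_0 + 4·M_1 + 1·M_2 = 6(Δ_1 - Δ_0) = 12
  1·M_1 + 4·M_2 + 1·M_3 = 6(Δ_2 - Δ_1) = 24
Clamped end conditions give two more equations: 2h_0·M_0 + h_0·M_1 = 6(Δ_0 - S'(2)) = -6 and h_2·M_2 + 2h_2·M_3 = 6(S'(5) - Δ_2) = 0.
Solving: M_0 = -64/15, M_1 = 38/15, M_2 = 92/15, M_3 = -46/15.
On [2, 3], with S_0(x) = a_0 + b_0·(x - 2) + c_0·(x - 2)² + d_0·(x - 2)³: c_0 = M_0/2 = -32/15, d_0 = (M_1 - M_0)/(6h_0) = 17/15, b_0 = Δ_0 - h_0(2M_0 + M_1)/6 = -3.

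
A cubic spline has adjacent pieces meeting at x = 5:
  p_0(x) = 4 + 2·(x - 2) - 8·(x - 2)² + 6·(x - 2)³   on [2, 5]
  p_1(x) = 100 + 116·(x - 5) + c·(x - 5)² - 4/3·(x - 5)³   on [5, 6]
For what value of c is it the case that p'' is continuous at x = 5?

p_0''(x) = -16 + 36·(x - 2), so p_0''(5) = 92. On the right, p_1''(5) = 2c, so c = 46.

46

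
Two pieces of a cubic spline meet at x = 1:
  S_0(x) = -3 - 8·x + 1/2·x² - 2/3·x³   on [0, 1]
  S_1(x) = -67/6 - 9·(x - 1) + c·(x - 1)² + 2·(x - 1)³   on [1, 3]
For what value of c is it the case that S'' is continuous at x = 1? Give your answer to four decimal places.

-1.5000

S_0''(x) = 1 - 4·x, so S_0''(1) = -3. On the right, S_1''(1) = 2c, so c = -3/2.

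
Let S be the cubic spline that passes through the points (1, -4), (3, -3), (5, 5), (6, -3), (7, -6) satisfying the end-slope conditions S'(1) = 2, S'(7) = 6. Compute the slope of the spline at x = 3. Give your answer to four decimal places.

3.7976

Put m_i = S'' at the i-th knot. Here h = (2, 2, 1, 1) and Δ = (1/2, 4, -8, -3), so the interior equations h_(i-1)·m_(i-1) + 2(h_(i-1)+h_i)·m_i + h_i·m_(i+1) = 6(Δ_i − Δ_(i-1)) read
  2·m_0 + 8·m_1 + 2·m_2 = 6(Δ_1 - Δ_0) = 21
  2·m_1 + 6·m_2 + 1·m_3 = 6(Δ_2 - Δ_1) = -72
  1·m_2 + 4·m_3 + 1·m_4 = 6(Δ_3 - Δ_2) = 30
Clamped end conditions give two more equations: 2h_0·m_0 + h_0·m_1 = 6(Δ_0 - S'(1)) = -9 and h_3·m_3 + 2h_3·m_4 = 6(S'(7) - Δ_3) = 54.
Solving the tridiagonal system: m_0 = -529/84, m_1 = 170/21, m_2 = -187/12, m_3 = 223/42, m_4 = 2045/84.
On [3, 5], S'(x) = b_1 + 2c_1·(x - 3) + 3d_1·(x - 3)² with b_1 = Δ_1 - h_1(2m_1 + m_2)/6 = 319/84, c_1 = m_1/2 = 85/21, d_1 = (m_2 - m_1)/(6h_1) = -221/112. So S'(3) = 319/84.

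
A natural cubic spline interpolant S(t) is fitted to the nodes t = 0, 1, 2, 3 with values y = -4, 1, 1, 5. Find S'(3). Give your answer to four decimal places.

5.4000

Put M_i = S'' at the i-th knot. Here h = (1, 1, 1) and Δ = (5, 0, 4), so the interior equations h_(i-1)·M_(i-1) + 2(h_(i-1)+h_i)·M_i + h_i·M_(i+1) = 6(Δ_i − Δ_(i-1)) read
  1·M_0 + 4·M_1 + 1·M_2 = 6(Δ_1 - Δ_0) = -30
  1·M_1 + 4·M_2 + 1·M_3 = 6(Δ_2 - Δ_1) = 24
Natural end conditions: M_0 = M_3 = 0.
Solving: M_0 = 0, M_1 = -48/5, M_2 = 42/5, M_3 = 0.
On [2, 3], S'(t) = b_2 + 2c_2·(t - 2) + 3d_2·(t - 2)² with b_2 = Δ_2 - h_2(2M_2 + M_3)/6 = 6/5, c_2 = M_2/2 = 21/5, d_2 = (M_3 - M_2)/(6h_2) = -7/5. So S'(3) = 27/5.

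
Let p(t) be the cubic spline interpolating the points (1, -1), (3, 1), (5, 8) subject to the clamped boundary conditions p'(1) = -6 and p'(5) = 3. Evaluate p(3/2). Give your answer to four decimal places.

Let M_i = p''(x_i). Step sizes h_i = 2, 2; slopes of the chords Δ_i = (y_(i+1) - y_i)/h_i = 1, 7/2.
  2·M_0 + 8·M_1 + 2·M_2 = 6(Δ_1 - Δ_0) = 15
Clamped end conditions give two more equations: 2h_0·M_0 + h_0·M_1 = 6(Δ_0 - p'(1)) = 42 and h_1·M_1 + 2h_1·M_2 = 6(p'(5) - Δ_1) = -3.
Hence M_0 = 87/8, M_1 = -3/4, M_2 = -3/8.
On [1, 3], p(t) = -1 - 6·(t - 1) + 87/16·(t - 1)² - 31/32·(t - 1)³.
With (t - 1) = 1/2: p(3/2) = -707/256.

-2.7617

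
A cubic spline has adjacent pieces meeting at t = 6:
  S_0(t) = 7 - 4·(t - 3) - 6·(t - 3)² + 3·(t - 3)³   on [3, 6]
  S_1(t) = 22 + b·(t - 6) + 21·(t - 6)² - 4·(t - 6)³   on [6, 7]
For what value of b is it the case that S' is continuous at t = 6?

41

S_0'(t) = -4 - 12·(t - 3) + 9·(t - 3)², so S_0'(6) = 41. On the right, S_1'(6) = b, so b = 41.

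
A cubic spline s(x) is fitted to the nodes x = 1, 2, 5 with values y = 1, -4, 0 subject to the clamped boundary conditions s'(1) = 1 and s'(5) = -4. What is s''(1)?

With M_i denoting the second derivative at x_i, h_i = 1, 3, and Δ_i = (y_(i+1) − y_i)/h_i = -5, 4/3:
  1·M_0 + 8·M_1 + 3·M_2 = 6(Δ_1 - Δ_0) = 38
Clamped end conditions give two more equations: 2h_0·M_0 + h_0·M_1 = 6(Δ_0 - s'(1)) = -36 and h_1·M_1 + 2h_1·M_2 = 6(s'(5) - Δ_1) = -32.
Forward elimination and back-substitution give M_0 = -24, M_1 = 12, M_2 = -34/3.

-24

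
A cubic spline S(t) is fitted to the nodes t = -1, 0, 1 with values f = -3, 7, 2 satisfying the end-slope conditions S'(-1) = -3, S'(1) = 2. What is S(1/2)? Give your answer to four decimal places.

Let M_i = S''(x_i). Step sizes h_i = 1, 1; slopes of the chords Δ_i = (y_(i+1) - y_i)/h_i = 10, -5.
  1·M_0 + 4·M_1 + 1·M_2 = 6(Δ_1 - Δ_0) = -90
Clamped end conditions give two more equations: 2h_0·M_0 + h_0·M_1 = 6(Δ_0 - S'(-1)) = 78 and h_1·M_1 + 2h_1·M_2 = 6(S'(1) - Δ_1) = 42.
Forward elimination and back-substitution give M_0 = 64, M_1 = -50, M_2 = 46.
On [0, 1], S(t) = 7 + 4·t - 25·t² + 16·t³.
With t = 1/2: S(1/2) = 19/4.

4.7500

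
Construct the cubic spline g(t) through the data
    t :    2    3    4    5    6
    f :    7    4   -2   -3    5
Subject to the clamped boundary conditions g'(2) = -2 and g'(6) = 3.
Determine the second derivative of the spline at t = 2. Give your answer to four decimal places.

-0.2500

Put σ_i = g'' at the i-th knot. Here h = (1, 1, 1, 1) and Δ = (-3, -6, -1, 8), so the interior equations h_(i-1)·σ_(i-1) + 2(h_(i-1)+h_i)·σ_i + h_i·σ_(i+1) = 6(Δ_i − Δ_(i-1)) read
  1·σ_0 + 4·σ_1 + 1·σ_2 = 6(Δ_1 - Δ_0) = -18
  1·σ_1 + 4·σ_2 + 1·σ_3 = 6(Δ_2 - Δ_1) = 30
  1·σ_2 + 4·σ_3 + 1·σ_4 = 6(Δ_3 - Δ_2) = 54
Clamped end conditions give two more equations: 2h_0·σ_0 + h_0·σ_1 = 6(Δ_0 - g'(2)) = -6 and h_3·σ_3 + 2h_3·σ_4 = 6(g'(6) - Δ_3) = -30.
Hence σ_0 = -1/4, σ_1 = -11/2, σ_2 = 17/4, σ_3 = 37/2, σ_4 = -97/4.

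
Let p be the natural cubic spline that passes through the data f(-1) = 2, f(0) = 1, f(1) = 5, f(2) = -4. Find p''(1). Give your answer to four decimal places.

Write m_i for p''(x_i). With h_i = 1, 1, 1 and divided differences Δ_i = -1, 4, -9, the continuity of p' gives the tridiagonal system
  1·m_0 + 4·m_1 + 1·m_2 = 6(Δ_1 - Δ_0) = 30
  1·m_1 + 4·m_2 + 1·m_3 = 6(Δ_2 - Δ_1) = -78
Natural end conditions: m_0 = m_3 = 0.
Forward elimination and back-substitution give m_0 = 0, m_1 = 66/5, m_2 = -114/5, m_3 = 0.

-22.8000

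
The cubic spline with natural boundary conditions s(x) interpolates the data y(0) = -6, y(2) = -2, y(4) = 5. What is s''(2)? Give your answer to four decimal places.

1.1250

Put σ_i = s'' at the i-th knot. Here h = (2, 2) and Δ = (2, 7/2), so the interior equations h_(i-1)·σ_(i-1) + 2(h_(i-1)+h_i)·σ_i + h_i·σ_(i+1) = 6(Δ_i − Δ_(i-1)) read
  2·σ_0 + 8·σ_1 + 2·σ_2 = 6(Δ_1 - Δ_0) = 9
Natural end conditions: σ_0 = σ_2 = 0.
Solving: σ_0 = 0, σ_1 = 9/8, σ_2 = 0.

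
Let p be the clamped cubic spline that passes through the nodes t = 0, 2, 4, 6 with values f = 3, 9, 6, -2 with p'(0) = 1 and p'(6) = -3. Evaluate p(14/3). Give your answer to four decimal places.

Put M_i = p'' at the i-th knot. Here h = (2, 2, 2) and Δ = (3, -3/2, -4), so the interior equations h_(i-1)·M_(i-1) + 2(h_(i-1)+h_i)·M_i + h_i·M_(i+1) = 6(Δ_i − Δ_(i-1)) read
  2·M_0 + 8·M_1 + 2·M_2 = 6(Δ_1 - Δ_0) = -27
  2·M_1 + 8·M_2 + 2·M_3 = 6(Δ_2 - Δ_1) = -15
Clamped end conditions give two more equations: 2h_0·M_0 + h_0·M_1 = 6(Δ_0 - p'(0)) = 12 and h_2·M_2 + 2h_2·M_3 = 6(p'(6) - Δ_2) = 6.
Hence M_0 = 31/6, M_1 = -13/3, M_2 = -4/3, M_3 = 13/6.
On [4, 6], p(t) = 6 - 23/6·(t - 4) - 2/3·(t - 4)² + 7/24·(t - 4)³.
With (t - 4) = 2/3: p(14/3) = 262/81.

3.2346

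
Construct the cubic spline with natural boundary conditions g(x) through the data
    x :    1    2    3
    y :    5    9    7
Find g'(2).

1

With M_i denoting the second derivative at x_i, h_i = 1, 1, and Δ_i = (y_(i+1) − y_i)/h_i = 4, -2:
  1·M_0 + 4·M_1 + 1·M_2 = 6(Δ_1 - Δ_0) = -36
Natural end conditions: M_0 = M_2 = 0.
Solving: M_0 = 0, M_1 = -9, M_2 = 0.
On [2, 3], g'(x) = b_1 + 2c_1·(x - 2) + 3d_1·(x - 2)² with b_1 = Δ_1 - h_1(2M_1 + M_2)/6 = 1, c_1 = M_1/2 = -9/2, d_1 = (M_2 - M_1)/(6h_1) = 3/2. So g'(2) = 1.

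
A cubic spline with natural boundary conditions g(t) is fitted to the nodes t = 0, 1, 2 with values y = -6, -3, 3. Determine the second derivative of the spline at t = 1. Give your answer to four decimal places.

Write m_i for g''(x_i). With h_i = 1, 1 and divided differences Δ_i = 3, 6, the continuity of g' gives the tridiagonal system
  1·m_0 + 4·m_1 + 1·m_2 = 6(Δ_1 - Δ_0) = 18
Natural end conditions: m_0 = m_2 = 0.
Hence m_0 = 0, m_1 = 9/2, m_2 = 0.

4.5000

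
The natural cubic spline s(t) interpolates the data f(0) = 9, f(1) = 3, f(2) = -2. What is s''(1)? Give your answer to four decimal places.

Let M_i = s''(x_i). Step sizes h_i = 1, 1; slopes of the chords Δ_i = (y_(i+1) - y_i)/h_i = -6, -5.
  1·M_0 + 4·M_1 + 1·M_2 = 6(Δ_1 - Δ_0) = 6
Natural end conditions: M_0 = M_2 = 0.
Forward elimination and back-substitution give M_0 = 0, M_1 = 3/2, M_2 = 0.

1.5000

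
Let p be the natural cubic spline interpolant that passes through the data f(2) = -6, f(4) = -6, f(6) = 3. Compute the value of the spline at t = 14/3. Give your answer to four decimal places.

With m_i denoting the second derivative at x_i, h_i = 2, 2, and Δ_i = (y_(i+1) − y_i)/h_i = 0, 9/2:
  2·m_0 + 8·m_1 + 2·m_2 = 6(Δ_1 - Δ_0) = 27
Natural end conditions: m_0 = m_2 = 0.
Forward elimination and back-substitution give m_0 = 0, m_1 = 27/8, m_2 = 0.
On [4, 6], p(t) = -6 + 9/4·(t - 4) + 27/16·(t - 4)² - 9/32·(t - 4)³.
With (t - 4) = 2/3: p(14/3) = -23/6.

-3.8333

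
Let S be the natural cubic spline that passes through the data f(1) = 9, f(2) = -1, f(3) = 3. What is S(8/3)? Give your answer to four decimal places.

Write σ_i for S''(x_i). With h_i = 1, 1 and divided differences Δ_i = -10, 4, the continuity of S' gives the tridiagonal system
  1·σ_0 + 4·σ_1 + 1·σ_2 = 6(Δ_1 - Δ_0) = 84
Natural end conditions: σ_0 = σ_2 = 0.
Solving: σ_0 = 0, σ_1 = 21, σ_2 = 0.
On [2, 3], S(t) = -1 - 3·(t - 2) + 21/2·(t - 2)² - 7/2·(t - 2)³.
With (t - 2) = 2/3: S(8/3) = 17/27.

0.6296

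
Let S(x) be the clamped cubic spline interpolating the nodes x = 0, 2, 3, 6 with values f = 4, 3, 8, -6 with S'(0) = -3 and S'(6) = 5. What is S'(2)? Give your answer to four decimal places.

4.7619

Put M_i = S'' at the i-th knot. Here h = (2, 1, 3) and Δ = (-1/2, 5, -14/3), so the interior equations h_(i-1)·M_(i-1) + 2(h_(i-1)+h_i)·M_i + h_i·M_(i+1) = 6(Δ_i − Δ_(i-1)) read
  2·M_0 + 6·M_1 + 1·M_2 = 6(Δ_1 - Δ_0) = 33
  1·M_1 + 8·M_2 + 3·M_3 = 6(Δ_2 - Δ_1) = -58
Clamped end conditions give two more equations: 2h_0·M_0 + h_0·M_1 = 6(Δ_0 - S'(0)) = 15 and h_2·M_2 + 2h_2·M_3 = 6(S'(6) - Δ_2) = 58.
Solving the tridiagonal system: M_0 = -11/42, M_1 = 337/42, M_2 = -307/21, M_3 = 713/42.
On [2, 3], S'(x) = b_1 + 2c_1·(x - 2) + 3d_1·(x - 2)² with b_1 = Δ_1 - h_1(2M_1 + M_2)/6 = 100/21, c_1 = M_1/2 = 337/84, d_1 = (M_2 - M_1)/(6h_1) = -317/84. So S'(2) = 100/21.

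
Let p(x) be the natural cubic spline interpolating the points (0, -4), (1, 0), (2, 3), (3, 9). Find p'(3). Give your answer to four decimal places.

6.8667

Let M_i = p''(x_i). Step sizes h_i = 1, 1, 1; slopes of the chords Δ_i = (y_(i+1) - y_i)/h_i = 4, 3, 6.
  1·M_0 + 4·M_1 + 1·M_2 = 6(Δ_1 - Δ_0) = -6
  1·M_1 + 4·M_2 + 1·M_3 = 6(Δ_2 - Δ_1) = 18
Natural end conditions: M_0 = M_3 = 0.
Forward elimination and back-substitution give M_0 = 0, M_1 = -14/5, M_2 = 26/5, M_3 = 0.
On [2, 3], p'(x) = b_2 + 2c_2·(x - 2) + 3d_2·(x - 2)² with b_2 = Δ_2 - h_2(2M_2 + M_3)/6 = 64/15, c_2 = M_2/2 = 13/5, d_2 = (M_3 - M_2)/(6h_2) = -13/15. So p'(3) = 103/15.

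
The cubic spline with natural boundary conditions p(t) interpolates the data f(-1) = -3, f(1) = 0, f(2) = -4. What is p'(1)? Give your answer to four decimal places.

-2.1667

Let M_i = p''(x_i). Step sizes h_i = 2, 1; slopes of the chords Δ_i = (y_(i+1) - y_i)/h_i = 3/2, -4.
  2·M_0 + 6·M_1 + 1·M_2 = 6(Δ_1 - Δ_0) = -33
Natural end conditions: M_0 = M_2 = 0.
Solving the tridiagonal system: M_0 = 0, M_1 = -11/2, M_2 = 0.
On [1, 2], p'(t) = b_1 + 2c_1·(t - 1) + 3d_1·(t - 1)² with b_1 = Δ_1 - h_1(2M_1 + M_2)/6 = -13/6, c_1 = M_1/2 = -11/4, d_1 = (M_2 - M_1)/(6h_1) = 11/12. So p'(1) = -13/6.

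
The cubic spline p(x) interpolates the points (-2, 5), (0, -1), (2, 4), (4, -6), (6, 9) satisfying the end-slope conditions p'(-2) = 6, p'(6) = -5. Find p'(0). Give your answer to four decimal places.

-1.2500

Let σ_i = p''(x_i). Step sizes h_i = 2, 2, 2, 2; slopes of the chords Δ_i = (y_(i+1) - y_i)/h_i = -3, 5/2, -5, 15/2.
  2·σ_0 + 8·σ_1 + 2·σ_2 = 6(Δ_1 - Δ_0) = 33
  2·σ_1 + 8·σ_2 + 2·σ_3 = 6(Δ_2 - Δ_1) = -45
  2·σ_2 + 8·σ_3 + 2·σ_4 = 6(Δ_3 - Δ_2) = 75
Clamped end conditions give two more equations: 2h_0·σ_0 + h_0·σ_1 = 6(Δ_0 - p'(-2)) = -54 and h_3·σ_3 + 2h_3·σ_4 = 6(p'(6) - Δ_3) = -75.
Solving the tridiagonal system: σ_0 = -79/4, σ_1 = 25/2, σ_2 = -55/4, σ_3 = 20, σ_4 = -115/4.
On [0, 2], p'(x) = b_1 + 2c_1·x + 3d_1·x² with b_1 = Δ_1 - h_1(2σ_1 + σ_2)/6 = -5/4, c_1 = σ_1/2 = 25/4, d_1 = (σ_2 - σ_1)/(6h_1) = -35/16. So p'(0) = -5/4.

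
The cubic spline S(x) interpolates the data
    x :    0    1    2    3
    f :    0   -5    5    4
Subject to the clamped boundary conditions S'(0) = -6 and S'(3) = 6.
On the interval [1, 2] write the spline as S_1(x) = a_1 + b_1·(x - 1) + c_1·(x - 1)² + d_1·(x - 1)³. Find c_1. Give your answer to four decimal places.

17.4000

Let σ_i = S''(x_i). Step sizes h_i = 1, 1, 1; slopes of the chords Δ_i = (y_(i+1) - y_i)/h_i = -5, 10, -1.
  1·σ_0 + 4·σ_1 + 1·σ_2 = 6(Δ_1 - Δ_0) = 90
  1·σ_1 + 4·σ_2 + 1·σ_3 = 6(Δ_2 - Δ_1) = -66
Clamped end conditions give two more equations: 2h_0·σ_0 + h_0·σ_1 = 6(Δ_0 - S'(0)) = 6 and h_2·σ_2 + 2h_2·σ_3 = 6(S'(3) - Δ_2) = 42.
Forward elimination and back-substitution give σ_0 = -72/5, σ_1 = 174/5, σ_2 = -174/5, σ_3 = 192/5.
On [1, 2], with S_1(x) = a_1 + b_1·(x - 1) + c_1·(x - 1)² + d_1·(x - 1)³: c_1 = σ_1/2 = 87/5, d_1 = (σ_2 - σ_1)/(6h_1) = -58/5, b_1 = Δ_1 - h_1(2σ_1 + σ_2)/6 = 21/5.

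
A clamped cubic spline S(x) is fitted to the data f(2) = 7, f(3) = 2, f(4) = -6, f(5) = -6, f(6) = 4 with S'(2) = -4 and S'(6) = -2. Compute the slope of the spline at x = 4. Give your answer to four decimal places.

Let M_i = S''(x_i). Step sizes h_i = 1, 1, 1, 1; slopes of the chords Δ_i = (y_(i+1) - y_i)/h_i = -5, -8, 0, 10.
  1·M_0 + 4·M_1 + 1·M_2 = 6(Δ_1 - Δ_0) = -18
  1·M_1 + 4·M_2 + 1·M_3 = 6(Δ_2 - Δ_1) = 48
  1·M_2 + 4·M_3 + 1·M_4 = 6(Δ_3 - Δ_2) = 60
Clamped end conditions give two more equations: 2h_0·M_0 + h_0·M_1 = 6(Δ_0 - S'(2)) = -6 and h_3·M_3 + 2h_3·M_4 = 6(S'(6) - Δ_3) = -72.
Solving: M_0 = 5/28, M_1 = -89/14, M_2 = 29/4, M_3 = 355/14, M_4 = -1363/28.
On [4, 5], S'(x) = b_2 + 2c_2·(x - 4) + 3d_2·(x - 4)² with b_2 = Δ_2 - h_2(2M_2 + M_3)/6 = -93/14, c_2 = M_2/2 = 29/8, d_2 = (M_3 - M_2)/(6h_2) = 169/56. So S'(4) = -93/14.

-6.6429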